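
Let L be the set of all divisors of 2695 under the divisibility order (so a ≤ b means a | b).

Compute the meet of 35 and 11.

In the divisibility order, the meet is the greatest common divisor: gcd(35, 11) = 1.

1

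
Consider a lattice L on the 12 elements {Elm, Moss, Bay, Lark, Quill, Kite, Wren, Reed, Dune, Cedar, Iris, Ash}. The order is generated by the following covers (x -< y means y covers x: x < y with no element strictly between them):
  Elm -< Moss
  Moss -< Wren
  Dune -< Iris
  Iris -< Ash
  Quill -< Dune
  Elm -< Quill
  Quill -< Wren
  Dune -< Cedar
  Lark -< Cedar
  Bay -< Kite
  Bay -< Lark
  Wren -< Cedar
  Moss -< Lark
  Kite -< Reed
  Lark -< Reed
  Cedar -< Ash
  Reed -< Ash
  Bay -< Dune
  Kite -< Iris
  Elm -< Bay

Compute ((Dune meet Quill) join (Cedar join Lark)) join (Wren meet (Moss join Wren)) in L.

Cedar

Dune ∧ Quill = Quill
Cedar ∨ Lark = Cedar
Quill ∨ Cedar = Cedar
Moss ∨ Wren = Wren
Wren ∧ Wren = Wren
Cedar ∨ Wren = Cedar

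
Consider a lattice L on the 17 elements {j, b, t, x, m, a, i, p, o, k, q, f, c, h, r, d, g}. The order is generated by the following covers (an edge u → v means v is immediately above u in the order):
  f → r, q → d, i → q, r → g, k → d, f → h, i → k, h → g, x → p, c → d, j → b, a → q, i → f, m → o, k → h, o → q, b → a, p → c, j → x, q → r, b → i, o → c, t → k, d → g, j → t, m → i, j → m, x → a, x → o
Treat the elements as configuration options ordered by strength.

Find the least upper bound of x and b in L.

Common upper bounds of {x, b}: a, d, g, q, r.
The least among these is a.

a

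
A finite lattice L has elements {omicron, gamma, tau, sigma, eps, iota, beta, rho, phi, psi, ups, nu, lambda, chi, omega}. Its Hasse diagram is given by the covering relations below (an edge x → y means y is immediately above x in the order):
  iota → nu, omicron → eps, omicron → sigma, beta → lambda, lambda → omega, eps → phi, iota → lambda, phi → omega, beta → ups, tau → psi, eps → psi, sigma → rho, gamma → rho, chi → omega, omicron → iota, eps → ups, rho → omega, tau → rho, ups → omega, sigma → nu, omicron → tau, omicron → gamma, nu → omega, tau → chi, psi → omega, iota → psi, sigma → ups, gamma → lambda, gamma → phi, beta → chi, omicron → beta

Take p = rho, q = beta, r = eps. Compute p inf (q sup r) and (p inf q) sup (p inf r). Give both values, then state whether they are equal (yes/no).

sigma; omicron; no

q sup r = ups, so p inf (q sup r) = rho inf ups = sigma.
p inf q = omicron and p inf r = omicron, so (p inf q) sup (p inf r) = omicron sup omicron = omicron.
Equal: no.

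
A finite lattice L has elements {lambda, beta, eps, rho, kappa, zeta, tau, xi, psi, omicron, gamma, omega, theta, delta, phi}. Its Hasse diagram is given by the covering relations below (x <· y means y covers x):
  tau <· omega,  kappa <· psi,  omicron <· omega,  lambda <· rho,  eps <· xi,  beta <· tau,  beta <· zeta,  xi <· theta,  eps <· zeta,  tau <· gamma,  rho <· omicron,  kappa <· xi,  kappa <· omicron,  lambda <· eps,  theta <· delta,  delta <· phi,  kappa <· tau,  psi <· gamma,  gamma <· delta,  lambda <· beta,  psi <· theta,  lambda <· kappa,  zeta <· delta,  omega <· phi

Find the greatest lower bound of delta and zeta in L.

zeta

Common lower bounds of {delta, zeta}: beta, eps, lambda, zeta.
The greatest among these is zeta.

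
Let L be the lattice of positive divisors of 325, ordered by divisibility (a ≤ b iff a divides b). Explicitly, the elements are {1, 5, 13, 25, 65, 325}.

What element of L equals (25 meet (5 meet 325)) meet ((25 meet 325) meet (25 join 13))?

5 ∧ 325 = 5
25 ∧ 5 = 5
25 ∧ 325 = 25
25 ∨ 13 = 325
25 ∧ 325 = 25
5 ∧ 25 = 5

5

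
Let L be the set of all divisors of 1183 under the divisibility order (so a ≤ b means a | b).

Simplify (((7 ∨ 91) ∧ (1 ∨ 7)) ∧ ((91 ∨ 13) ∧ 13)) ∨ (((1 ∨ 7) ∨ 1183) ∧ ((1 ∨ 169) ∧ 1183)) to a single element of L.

169

7 ∨ 91 = 91
1 ∨ 7 = 7
91 ∧ 7 = 7
91 ∨ 13 = 91
91 ∧ 13 = 13
7 ∧ 13 = 1
1 ∨ 7 = 7
7 ∨ 1183 = 1183
1 ∨ 169 = 169
169 ∧ 1183 = 169
1183 ∧ 169 = 169
1 ∨ 169 = 169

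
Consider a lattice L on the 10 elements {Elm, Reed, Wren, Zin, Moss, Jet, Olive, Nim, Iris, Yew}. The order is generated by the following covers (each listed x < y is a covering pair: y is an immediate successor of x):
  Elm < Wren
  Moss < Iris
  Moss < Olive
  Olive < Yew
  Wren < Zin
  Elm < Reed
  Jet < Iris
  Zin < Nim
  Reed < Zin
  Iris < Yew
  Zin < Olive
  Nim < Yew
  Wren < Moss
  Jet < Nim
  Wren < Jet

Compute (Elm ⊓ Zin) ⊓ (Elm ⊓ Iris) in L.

Elm ∧ Zin = Elm
Elm ∧ Iris = Elm
Elm ∧ Elm = Elm

Elm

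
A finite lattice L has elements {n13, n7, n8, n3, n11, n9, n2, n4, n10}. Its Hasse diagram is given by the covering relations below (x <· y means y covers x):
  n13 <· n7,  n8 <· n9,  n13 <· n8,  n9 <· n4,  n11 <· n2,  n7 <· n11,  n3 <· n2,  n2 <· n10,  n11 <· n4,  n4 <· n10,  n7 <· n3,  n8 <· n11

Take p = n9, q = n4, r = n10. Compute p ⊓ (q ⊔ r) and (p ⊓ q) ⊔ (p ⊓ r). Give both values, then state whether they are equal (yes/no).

q ⊔ r = n10, so p ⊓ (q ⊔ r) = n9 ⊓ n10 = n9.
p ⊓ q = n9 and p ⊓ r = n9, so (p ⊓ q) ⊔ (p ⊓ r) = n9 ⊔ n9 = n9.
Equal: yes.

n9; n9; yes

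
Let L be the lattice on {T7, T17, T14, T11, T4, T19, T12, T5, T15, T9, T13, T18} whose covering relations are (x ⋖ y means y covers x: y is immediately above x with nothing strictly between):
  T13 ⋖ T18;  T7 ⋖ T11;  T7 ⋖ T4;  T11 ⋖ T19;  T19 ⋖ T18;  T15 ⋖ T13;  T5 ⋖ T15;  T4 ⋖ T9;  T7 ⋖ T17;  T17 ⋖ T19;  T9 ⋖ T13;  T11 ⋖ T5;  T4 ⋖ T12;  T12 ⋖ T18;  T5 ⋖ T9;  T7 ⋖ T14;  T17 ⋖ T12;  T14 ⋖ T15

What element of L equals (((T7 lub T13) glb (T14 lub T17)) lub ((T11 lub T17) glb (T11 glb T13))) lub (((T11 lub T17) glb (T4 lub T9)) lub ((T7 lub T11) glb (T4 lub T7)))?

T7 ∨ T13 = T13
T14 ∨ T17 = T18
T13 ∧ T18 = T13
T11 ∨ T17 = T19
T11 ∧ T13 = T11
T19 ∧ T11 = T11
T13 ∨ T11 = T13
T11 ∨ T17 = T19
T4 ∨ T9 = T9
T19 ∧ T9 = T11
T7 ∨ T11 = T11
T4 ∨ T7 = T4
T11 ∧ T4 = T7
T11 ∨ T7 = T11
T13 ∨ T11 = T13

T13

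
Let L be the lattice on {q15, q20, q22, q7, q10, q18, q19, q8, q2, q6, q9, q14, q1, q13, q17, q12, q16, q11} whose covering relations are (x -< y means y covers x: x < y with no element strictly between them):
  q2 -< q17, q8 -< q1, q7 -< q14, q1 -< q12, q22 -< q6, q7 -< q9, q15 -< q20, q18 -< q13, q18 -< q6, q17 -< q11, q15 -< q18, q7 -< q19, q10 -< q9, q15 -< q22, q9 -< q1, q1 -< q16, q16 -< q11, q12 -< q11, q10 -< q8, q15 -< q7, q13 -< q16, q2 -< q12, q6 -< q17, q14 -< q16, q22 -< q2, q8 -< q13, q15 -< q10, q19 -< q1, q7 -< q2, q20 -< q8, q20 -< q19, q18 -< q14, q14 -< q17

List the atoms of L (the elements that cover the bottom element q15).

The atoms are exactly the elements that cover q15: q10, q18, q20, q22, q7.

q10, q18, q20, q22, q7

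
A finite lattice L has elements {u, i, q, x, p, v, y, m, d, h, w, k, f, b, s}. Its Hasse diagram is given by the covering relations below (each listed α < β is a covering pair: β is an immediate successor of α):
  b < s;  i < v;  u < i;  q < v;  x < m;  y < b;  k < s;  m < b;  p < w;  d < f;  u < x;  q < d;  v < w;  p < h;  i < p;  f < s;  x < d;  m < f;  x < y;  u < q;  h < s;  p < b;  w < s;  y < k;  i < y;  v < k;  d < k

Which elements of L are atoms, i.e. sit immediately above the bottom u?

The atoms are exactly the elements that cover u: i, q, x.

i, q, x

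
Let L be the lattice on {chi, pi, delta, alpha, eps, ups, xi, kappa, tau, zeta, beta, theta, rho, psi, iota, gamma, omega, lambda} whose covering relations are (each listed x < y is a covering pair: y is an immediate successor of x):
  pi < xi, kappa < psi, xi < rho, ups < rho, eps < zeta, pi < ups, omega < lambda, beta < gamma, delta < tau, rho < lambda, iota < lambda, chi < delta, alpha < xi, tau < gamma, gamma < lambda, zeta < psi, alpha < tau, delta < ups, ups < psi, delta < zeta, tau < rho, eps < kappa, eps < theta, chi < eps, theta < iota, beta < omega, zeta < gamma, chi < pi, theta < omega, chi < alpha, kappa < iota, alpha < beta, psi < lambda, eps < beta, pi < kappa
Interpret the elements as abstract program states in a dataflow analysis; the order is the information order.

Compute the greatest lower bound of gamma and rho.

Common lower bounds of {gamma, rho}: alpha, chi, delta, tau.
The greatest among these is tau.

tau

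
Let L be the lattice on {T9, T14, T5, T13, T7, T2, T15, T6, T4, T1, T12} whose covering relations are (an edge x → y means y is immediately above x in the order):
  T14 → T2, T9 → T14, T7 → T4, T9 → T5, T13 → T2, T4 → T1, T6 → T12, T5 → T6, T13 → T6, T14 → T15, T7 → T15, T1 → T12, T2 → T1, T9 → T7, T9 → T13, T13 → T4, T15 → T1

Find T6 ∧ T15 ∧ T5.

T9

Common lower bounds of {T6, T15, T5}: T9.
The greatest among these is T9.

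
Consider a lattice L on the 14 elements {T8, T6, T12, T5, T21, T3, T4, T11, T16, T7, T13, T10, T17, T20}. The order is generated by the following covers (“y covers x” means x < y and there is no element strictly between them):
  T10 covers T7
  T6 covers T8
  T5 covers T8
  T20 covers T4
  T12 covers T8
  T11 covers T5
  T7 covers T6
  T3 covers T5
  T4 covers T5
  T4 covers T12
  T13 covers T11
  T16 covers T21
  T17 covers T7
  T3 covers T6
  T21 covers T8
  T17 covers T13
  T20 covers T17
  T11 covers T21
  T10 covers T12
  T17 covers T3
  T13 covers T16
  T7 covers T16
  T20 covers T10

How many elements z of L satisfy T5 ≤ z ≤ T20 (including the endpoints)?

The interval [T5, T20] = {T11, T13, T17, T20, T3, T4, T5}, which has 7 elements.

7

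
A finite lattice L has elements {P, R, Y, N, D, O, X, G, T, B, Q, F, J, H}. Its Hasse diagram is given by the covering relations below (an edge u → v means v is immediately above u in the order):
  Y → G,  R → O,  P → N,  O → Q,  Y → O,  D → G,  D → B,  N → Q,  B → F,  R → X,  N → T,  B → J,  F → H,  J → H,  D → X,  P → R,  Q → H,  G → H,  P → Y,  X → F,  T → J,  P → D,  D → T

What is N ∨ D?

Common upper bounds of {N, D}: H, J, T.
The least among these is T.

T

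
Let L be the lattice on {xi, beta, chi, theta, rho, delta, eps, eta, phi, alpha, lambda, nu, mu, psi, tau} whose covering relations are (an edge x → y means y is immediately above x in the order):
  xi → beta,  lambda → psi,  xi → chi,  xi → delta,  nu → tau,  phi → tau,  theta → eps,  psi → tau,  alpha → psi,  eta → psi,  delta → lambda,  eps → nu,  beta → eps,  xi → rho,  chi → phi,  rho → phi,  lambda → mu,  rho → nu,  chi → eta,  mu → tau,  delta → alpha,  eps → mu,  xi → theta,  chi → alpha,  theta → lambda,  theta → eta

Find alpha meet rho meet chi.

Common lower bounds of {alpha, rho, chi}: xi.
The greatest among these is xi.

xi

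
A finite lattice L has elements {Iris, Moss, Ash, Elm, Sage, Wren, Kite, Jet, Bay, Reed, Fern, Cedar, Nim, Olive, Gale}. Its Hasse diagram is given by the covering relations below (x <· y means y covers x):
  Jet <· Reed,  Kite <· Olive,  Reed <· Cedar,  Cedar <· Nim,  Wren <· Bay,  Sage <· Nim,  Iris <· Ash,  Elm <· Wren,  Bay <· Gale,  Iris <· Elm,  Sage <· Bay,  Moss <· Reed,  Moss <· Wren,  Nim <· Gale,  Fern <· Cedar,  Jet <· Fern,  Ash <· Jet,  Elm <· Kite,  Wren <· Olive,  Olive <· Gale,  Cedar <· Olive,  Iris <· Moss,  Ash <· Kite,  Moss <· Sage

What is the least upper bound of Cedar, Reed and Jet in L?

Common upper bounds of {Cedar, Reed, Jet}: Cedar, Gale, Nim, Olive.
The least among these is Cedar.

Cedar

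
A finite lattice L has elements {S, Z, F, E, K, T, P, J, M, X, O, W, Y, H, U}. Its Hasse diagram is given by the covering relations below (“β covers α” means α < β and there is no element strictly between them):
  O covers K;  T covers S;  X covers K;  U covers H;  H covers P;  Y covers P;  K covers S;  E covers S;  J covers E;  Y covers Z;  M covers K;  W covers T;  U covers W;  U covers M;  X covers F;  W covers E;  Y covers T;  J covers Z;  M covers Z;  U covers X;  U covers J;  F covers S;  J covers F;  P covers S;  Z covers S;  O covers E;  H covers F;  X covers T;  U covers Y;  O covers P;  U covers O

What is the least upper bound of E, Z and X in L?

U

Common upper bounds of {E, Z, X}: U.
The least among these is U.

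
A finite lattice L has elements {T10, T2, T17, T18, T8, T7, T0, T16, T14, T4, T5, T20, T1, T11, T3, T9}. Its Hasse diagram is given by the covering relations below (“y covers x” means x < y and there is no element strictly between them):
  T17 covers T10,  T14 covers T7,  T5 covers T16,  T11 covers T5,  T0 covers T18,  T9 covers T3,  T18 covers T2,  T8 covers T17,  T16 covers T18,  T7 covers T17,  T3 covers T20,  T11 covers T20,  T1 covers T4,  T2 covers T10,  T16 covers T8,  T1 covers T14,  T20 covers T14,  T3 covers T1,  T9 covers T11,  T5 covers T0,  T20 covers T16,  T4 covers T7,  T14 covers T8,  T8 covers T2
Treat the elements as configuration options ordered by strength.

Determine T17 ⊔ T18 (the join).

Common upper bounds of {T17, T18}: T11, T16, T20, T3, T5, T9.
The least among these is T16.

T16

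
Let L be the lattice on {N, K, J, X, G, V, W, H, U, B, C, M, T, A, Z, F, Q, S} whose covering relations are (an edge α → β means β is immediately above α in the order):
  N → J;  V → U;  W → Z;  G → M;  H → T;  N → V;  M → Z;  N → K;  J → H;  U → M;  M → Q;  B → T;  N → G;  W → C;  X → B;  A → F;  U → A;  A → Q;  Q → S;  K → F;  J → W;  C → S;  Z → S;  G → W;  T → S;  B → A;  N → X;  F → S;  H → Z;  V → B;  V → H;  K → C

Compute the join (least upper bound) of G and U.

M

Common upper bounds of {G, U}: M, Q, S, Z.
The least among these is M.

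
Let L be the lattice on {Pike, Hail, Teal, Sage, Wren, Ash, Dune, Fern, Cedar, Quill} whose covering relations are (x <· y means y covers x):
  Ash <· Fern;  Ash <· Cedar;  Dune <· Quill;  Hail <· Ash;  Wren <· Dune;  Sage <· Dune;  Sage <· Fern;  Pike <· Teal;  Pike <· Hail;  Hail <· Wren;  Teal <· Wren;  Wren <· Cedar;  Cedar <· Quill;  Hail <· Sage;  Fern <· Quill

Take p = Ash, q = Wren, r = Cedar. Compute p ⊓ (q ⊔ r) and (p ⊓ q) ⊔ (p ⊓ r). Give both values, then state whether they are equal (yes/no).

Ash; Ash; yes

q ⊔ r = Cedar, so p ⊓ (q ⊔ r) = Ash ⊓ Cedar = Ash.
p ⊓ q = Hail and p ⊓ r = Ash, so (p ⊓ q) ⊔ (p ⊓ r) = Hail ⊔ Ash = Ash.
Equal: yes.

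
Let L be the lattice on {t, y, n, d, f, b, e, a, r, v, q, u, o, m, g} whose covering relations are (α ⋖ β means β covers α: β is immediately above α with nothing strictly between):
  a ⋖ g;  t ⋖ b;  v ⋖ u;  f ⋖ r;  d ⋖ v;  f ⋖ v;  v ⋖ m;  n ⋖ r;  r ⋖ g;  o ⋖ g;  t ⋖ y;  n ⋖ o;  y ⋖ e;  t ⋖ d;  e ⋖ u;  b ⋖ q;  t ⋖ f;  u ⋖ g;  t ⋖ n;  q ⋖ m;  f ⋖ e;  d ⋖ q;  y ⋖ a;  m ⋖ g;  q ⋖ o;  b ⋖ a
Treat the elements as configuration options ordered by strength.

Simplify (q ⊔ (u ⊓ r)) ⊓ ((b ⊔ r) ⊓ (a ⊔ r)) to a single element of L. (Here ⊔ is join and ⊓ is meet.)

u ∧ r = f
q ∨ f = m
b ∨ r = g
a ∨ r = g
g ∧ g = g
m ∧ g = m

m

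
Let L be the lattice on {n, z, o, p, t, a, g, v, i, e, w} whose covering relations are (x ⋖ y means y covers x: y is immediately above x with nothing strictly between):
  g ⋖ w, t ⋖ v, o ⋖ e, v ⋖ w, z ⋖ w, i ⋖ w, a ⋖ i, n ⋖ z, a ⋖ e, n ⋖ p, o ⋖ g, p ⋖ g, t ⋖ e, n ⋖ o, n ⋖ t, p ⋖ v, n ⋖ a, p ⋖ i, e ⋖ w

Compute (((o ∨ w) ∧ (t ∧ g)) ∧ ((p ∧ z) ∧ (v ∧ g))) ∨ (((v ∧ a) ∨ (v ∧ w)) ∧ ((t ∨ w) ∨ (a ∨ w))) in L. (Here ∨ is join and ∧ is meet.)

v

o ∨ w = w
t ∧ g = n
w ∧ n = n
p ∧ z = n
v ∧ g = p
n ∧ p = n
n ∧ n = n
v ∧ a = n
v ∧ w = v
n ∨ v = v
t ∨ w = w
a ∨ w = w
w ∨ w = w
v ∧ w = v
n ∨ v = v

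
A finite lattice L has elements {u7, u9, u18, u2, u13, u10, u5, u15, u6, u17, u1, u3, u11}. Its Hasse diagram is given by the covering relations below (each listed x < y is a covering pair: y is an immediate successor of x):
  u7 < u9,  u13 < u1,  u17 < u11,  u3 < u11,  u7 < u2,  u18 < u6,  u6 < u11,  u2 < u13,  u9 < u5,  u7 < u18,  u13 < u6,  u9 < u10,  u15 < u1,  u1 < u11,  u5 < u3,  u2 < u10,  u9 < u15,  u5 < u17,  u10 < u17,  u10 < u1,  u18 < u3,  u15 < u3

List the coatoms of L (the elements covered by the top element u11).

u1, u17, u3, u6

The coatoms are exactly the elements covered by u11: u1, u17, u3, u6.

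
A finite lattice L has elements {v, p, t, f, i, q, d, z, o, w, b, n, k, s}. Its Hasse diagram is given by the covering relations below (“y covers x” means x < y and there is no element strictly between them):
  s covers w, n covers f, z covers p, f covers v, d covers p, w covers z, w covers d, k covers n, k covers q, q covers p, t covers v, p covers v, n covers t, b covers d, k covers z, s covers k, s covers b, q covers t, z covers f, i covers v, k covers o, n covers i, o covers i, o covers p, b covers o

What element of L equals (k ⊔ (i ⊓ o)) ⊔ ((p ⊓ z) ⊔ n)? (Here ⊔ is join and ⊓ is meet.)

i ∧ o = i
k ∨ i = k
p ∧ z = p
p ∨ n = k
k ∨ k = k

k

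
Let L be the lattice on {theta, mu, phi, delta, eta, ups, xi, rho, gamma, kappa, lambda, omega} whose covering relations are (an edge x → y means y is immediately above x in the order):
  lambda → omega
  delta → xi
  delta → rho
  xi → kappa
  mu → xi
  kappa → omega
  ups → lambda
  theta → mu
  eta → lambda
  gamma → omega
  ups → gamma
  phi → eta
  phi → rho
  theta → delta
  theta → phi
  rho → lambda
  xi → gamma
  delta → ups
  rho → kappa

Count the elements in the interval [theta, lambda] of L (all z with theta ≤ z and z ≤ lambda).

7

The interval [theta, lambda] = {delta, eta, lambda, phi, rho, theta, ups}, which has 7 elements.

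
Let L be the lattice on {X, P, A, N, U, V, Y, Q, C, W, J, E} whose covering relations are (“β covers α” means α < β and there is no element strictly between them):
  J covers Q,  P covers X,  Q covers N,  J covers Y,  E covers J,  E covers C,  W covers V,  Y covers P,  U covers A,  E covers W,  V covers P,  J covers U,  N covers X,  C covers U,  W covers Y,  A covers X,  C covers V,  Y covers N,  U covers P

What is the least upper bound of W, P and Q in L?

Common upper bounds of {W, P, Q}: E.
The least among these is E.

E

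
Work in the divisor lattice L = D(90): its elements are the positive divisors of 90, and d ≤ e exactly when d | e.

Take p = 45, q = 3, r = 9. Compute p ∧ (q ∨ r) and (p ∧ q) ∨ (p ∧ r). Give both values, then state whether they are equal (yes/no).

q ∨ r = 9, so p ∧ (q ∨ r) = 45 ∧ 9 = 9.
p ∧ q = 3 and p ∧ r = 9, so (p ∧ q) ∨ (p ∧ r) = 3 ∨ 9 = 9.
Equal: yes.

9; 9; yes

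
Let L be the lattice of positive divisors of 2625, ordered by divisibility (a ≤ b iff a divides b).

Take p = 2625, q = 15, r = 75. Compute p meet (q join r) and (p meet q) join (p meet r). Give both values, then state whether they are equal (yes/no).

q join r = 75, so p meet (q join r) = 2625 meet 75 = 75.
p meet q = 15 and p meet r = 75, so (p meet q) join (p meet r) = 15 join 75 = 75.
Equal: yes.

75; 75; yes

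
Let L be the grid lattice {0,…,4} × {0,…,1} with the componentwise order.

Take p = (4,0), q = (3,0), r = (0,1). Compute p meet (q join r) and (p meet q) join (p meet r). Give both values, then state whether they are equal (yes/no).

(3,0); (3,0); yes

q join r = (3,1), so p meet (q join r) = (4,0) meet (3,1) = (3,0).
p meet q = (3,0) and p meet r = (0,0), so (p meet q) join (p meet r) = (3,0) join (0,0) = (3,0).
Equal: yes.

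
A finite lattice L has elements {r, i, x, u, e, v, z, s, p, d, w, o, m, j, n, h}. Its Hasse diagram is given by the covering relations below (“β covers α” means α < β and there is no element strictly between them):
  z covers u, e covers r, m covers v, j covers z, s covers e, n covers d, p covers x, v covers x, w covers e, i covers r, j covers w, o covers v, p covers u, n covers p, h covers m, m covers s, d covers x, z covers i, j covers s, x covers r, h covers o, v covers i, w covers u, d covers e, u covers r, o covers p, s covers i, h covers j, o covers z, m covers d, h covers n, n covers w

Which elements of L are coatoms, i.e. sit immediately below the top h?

The coatoms are exactly the elements covered by h: j, m, n, o.

j, m, n, o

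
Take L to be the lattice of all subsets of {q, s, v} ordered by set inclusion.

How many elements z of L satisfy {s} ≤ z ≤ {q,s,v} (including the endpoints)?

The interval [{s}, {q,s,v}] = {{q,s,v}, {q,s}, {s,v}, {s}}, which has 4 elements.

4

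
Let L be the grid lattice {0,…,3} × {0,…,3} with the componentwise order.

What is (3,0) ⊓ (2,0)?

Common lower bounds of {(3,0), (2,0)}: (0,0), (1,0), (2,0).
The greatest among these is (2,0).

(2,0)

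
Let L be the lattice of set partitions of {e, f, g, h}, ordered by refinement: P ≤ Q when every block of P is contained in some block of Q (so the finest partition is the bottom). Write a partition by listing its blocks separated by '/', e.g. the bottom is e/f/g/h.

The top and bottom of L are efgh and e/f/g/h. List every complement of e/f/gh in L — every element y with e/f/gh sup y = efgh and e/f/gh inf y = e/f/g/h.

efg/h, efh/g, eg/fh, eh/fg

Need y with e/f/gh ∨ y = efgh and e/f/gh ∧ y = e/f/g/h.
Checking each element gives: efg/h, efh/g, eg/fh, eh/fg.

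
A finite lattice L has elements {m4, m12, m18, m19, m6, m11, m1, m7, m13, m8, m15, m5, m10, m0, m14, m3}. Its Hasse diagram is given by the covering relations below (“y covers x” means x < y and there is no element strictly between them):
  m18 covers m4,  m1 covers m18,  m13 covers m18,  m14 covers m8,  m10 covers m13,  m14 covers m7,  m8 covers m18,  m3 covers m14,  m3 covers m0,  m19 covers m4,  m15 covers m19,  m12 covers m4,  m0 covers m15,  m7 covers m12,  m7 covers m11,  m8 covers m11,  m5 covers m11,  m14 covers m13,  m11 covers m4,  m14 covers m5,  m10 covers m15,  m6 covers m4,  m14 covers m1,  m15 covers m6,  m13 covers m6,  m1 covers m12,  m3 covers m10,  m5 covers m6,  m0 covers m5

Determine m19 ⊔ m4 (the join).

Common upper bounds of {m19, m4}: m0, m10, m15, m19, m3.
The least among these is m19.

m19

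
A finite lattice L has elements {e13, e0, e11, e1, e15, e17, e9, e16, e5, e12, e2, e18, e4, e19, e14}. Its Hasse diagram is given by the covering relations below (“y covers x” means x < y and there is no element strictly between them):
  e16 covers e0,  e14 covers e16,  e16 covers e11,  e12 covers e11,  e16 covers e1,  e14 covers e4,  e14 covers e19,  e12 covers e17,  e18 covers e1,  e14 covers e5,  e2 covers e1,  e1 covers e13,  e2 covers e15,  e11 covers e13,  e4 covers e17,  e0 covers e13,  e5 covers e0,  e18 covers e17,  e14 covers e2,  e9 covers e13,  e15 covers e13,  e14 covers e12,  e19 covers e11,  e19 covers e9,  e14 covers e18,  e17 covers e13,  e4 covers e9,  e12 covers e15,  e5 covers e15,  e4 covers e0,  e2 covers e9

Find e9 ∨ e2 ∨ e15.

Common upper bounds of {e9, e2, e15}: e14, e2.
The least among these is e2.

e2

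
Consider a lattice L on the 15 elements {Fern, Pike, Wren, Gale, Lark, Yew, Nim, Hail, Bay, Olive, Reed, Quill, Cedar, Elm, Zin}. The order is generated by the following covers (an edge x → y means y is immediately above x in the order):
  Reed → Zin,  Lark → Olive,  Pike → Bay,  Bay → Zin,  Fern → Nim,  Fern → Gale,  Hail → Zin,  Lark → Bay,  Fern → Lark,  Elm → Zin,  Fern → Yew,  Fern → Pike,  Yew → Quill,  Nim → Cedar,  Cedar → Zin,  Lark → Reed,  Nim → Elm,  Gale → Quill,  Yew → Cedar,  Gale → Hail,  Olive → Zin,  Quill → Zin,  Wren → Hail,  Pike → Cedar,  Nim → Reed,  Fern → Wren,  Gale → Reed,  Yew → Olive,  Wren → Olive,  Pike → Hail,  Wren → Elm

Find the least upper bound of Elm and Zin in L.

Common upper bounds of {Elm, Zin}: Zin.
The least among these is Zin.

Zin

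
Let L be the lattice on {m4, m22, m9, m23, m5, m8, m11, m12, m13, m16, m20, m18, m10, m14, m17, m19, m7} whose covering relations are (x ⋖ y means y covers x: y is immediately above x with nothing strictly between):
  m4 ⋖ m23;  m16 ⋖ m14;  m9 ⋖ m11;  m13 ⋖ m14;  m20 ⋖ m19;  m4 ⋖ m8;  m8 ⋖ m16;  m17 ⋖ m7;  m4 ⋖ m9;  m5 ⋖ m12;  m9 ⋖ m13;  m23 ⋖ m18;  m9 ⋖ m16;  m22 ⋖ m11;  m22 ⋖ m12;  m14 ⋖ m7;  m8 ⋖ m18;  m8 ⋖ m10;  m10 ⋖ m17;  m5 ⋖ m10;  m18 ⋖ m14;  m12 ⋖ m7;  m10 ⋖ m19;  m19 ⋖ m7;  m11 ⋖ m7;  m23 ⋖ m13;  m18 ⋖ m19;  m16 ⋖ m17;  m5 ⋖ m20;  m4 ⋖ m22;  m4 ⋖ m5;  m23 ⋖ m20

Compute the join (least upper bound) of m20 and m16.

m7

Common upper bounds of {m20, m16}: m7.
The least among these is m7.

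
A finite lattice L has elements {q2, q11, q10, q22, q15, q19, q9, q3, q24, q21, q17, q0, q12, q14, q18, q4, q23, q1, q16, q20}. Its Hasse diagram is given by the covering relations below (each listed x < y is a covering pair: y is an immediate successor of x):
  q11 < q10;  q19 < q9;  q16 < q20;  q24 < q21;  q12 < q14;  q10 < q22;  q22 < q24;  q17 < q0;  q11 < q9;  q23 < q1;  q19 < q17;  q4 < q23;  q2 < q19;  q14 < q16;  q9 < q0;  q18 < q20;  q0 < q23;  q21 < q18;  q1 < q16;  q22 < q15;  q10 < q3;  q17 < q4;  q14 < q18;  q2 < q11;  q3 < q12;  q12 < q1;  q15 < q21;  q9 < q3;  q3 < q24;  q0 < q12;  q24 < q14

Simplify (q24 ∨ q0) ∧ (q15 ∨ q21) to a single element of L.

q24 ∨ q0 = q14
q15 ∨ q21 = q21
q14 ∧ q21 = q24

q24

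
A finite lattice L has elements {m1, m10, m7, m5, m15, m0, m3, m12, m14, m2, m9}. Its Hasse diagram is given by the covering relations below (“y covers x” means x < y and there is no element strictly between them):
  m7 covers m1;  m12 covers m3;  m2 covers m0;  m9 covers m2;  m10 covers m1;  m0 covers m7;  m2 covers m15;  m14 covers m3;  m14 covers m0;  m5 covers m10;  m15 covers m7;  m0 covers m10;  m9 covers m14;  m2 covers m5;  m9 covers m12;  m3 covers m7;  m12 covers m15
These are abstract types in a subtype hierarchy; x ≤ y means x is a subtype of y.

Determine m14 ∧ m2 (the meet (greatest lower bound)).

m0

Common lower bounds of {m14, m2}: m0, m1, m10, m7.
The greatest among these is m0.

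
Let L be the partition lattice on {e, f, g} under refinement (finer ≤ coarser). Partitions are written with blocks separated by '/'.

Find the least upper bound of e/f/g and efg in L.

Common upper bounds of {e/f/g, efg}: efg.
The least among these is efg.

efg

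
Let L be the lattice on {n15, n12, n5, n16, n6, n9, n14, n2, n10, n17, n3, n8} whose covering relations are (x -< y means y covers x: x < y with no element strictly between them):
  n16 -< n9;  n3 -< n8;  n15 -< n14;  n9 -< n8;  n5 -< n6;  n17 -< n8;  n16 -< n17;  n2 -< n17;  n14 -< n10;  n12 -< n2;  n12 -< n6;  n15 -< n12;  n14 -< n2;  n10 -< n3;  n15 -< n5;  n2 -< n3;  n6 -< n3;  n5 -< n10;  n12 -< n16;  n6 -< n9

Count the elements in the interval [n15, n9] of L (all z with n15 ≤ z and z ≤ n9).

The interval [n15, n9] = {n12, n15, n16, n5, n6, n9}, which has 6 elements.

6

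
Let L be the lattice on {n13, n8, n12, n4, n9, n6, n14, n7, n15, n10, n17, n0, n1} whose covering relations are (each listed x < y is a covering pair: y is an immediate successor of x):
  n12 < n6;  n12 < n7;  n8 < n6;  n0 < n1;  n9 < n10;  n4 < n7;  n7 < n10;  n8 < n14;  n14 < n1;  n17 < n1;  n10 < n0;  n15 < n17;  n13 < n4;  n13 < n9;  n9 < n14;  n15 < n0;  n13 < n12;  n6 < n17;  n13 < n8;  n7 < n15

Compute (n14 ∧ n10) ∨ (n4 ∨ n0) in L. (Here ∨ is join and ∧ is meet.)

n14 ∧ n10 = n9
n4 ∨ n0 = n0
n9 ∨ n0 = n0

n0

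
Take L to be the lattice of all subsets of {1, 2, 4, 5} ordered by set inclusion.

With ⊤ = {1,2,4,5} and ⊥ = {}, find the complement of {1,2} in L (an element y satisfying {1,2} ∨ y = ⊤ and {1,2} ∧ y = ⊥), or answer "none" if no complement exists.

{4,5}

Need y with {1,2} ∨ y = {1,2,4,5} and {1,2} ∧ y = {}.
Checking each element gives: {4,5}.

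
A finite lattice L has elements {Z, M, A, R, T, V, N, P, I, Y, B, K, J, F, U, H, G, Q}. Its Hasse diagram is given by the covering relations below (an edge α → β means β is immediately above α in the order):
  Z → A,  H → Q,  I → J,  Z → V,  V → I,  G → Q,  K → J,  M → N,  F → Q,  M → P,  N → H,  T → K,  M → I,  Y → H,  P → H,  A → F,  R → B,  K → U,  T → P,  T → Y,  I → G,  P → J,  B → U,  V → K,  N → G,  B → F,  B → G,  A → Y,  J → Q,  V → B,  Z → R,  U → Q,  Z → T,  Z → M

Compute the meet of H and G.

N

Common lower bounds of {H, G}: M, N, Z.
The greatest among these is N.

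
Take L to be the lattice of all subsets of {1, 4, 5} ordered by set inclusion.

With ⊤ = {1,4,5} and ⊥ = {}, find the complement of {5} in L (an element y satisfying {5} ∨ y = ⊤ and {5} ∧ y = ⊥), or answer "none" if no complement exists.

Need y with {5} ∨ y = {1,4,5} and {5} ∧ y = {}.
Checking each element gives: {1,4}.

{1,4}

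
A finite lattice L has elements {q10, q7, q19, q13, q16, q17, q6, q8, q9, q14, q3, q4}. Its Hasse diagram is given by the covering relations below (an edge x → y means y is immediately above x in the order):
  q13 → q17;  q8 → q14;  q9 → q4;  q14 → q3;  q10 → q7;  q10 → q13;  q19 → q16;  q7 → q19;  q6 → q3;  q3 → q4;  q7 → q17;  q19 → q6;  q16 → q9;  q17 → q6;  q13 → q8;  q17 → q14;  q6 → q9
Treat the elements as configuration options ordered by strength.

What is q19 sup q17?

q6

Common upper bounds of {q19, q17}: q3, q4, q6, q9.
The least among these is q6.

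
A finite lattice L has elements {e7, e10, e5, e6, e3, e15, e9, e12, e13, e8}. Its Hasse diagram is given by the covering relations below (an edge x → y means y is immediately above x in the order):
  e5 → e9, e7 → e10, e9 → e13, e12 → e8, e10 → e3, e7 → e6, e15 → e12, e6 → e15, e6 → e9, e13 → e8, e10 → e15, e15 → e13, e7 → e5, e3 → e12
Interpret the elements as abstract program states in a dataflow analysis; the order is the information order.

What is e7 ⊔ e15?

e15

Common upper bounds of {e7, e15}: e12, e13, e15, e8.
The least among these is e15.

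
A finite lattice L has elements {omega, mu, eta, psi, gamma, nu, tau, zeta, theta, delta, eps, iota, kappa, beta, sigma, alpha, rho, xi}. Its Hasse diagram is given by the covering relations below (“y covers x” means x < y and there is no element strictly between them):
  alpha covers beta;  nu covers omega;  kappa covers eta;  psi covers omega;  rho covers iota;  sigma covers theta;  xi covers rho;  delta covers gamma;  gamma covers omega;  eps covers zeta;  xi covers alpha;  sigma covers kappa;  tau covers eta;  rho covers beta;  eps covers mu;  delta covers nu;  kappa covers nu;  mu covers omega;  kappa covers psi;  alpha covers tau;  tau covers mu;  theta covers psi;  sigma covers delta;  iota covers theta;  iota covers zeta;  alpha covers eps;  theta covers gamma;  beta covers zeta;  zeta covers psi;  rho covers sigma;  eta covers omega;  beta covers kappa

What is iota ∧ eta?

omega

Common lower bounds of {iota, eta}: omega.
The greatest among these is omega.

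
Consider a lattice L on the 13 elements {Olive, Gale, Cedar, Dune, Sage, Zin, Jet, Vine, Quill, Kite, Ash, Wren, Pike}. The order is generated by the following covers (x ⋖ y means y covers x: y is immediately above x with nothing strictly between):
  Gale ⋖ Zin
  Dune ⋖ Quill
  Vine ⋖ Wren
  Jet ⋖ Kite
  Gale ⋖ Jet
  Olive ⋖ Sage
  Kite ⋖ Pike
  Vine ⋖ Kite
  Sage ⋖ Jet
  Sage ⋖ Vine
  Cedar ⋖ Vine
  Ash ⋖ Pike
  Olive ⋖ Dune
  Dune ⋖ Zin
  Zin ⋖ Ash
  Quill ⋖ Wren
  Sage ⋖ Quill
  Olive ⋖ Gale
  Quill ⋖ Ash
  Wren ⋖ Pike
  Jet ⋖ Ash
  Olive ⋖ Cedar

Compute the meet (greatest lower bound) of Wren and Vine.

Vine

Common lower bounds of {Wren, Vine}: Cedar, Olive, Sage, Vine.
The greatest among these is Vine.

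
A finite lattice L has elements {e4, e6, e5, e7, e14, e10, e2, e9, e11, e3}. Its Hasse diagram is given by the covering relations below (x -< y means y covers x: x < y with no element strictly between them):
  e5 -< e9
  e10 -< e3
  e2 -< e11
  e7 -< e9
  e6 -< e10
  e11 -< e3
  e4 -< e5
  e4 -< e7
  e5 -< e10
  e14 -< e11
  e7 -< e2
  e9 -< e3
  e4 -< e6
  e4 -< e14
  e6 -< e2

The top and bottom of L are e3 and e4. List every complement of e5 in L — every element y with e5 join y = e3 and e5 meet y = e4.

e11, e14, e2

Need y with e5 ∨ y = e3 and e5 ∧ y = e4.
Checking each element gives: e11, e14, e2.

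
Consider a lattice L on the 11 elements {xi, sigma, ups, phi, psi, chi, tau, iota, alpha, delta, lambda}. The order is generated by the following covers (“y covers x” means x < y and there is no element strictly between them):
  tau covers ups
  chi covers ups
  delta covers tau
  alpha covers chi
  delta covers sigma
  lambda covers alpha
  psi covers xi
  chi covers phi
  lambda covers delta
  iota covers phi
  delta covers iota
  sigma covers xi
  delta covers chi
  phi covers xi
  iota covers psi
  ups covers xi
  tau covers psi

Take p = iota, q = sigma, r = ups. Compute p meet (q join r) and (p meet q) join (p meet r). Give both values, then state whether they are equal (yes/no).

iota; xi; no

q join r = delta, so p meet (q join r) = iota meet delta = iota.
p meet q = xi and p meet r = xi, so (p meet q) join (p meet r) = xi join xi = xi.
Equal: no.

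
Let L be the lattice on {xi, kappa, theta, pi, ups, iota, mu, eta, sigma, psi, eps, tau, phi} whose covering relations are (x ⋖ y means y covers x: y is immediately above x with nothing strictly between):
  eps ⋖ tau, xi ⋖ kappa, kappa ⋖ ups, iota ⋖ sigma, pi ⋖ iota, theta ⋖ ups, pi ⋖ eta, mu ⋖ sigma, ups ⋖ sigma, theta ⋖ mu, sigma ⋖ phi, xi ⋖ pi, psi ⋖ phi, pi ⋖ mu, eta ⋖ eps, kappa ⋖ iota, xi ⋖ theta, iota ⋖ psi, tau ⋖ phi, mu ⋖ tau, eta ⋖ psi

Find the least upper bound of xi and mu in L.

Common upper bounds of {xi, mu}: mu, phi, sigma, tau.
The least among these is mu.

mu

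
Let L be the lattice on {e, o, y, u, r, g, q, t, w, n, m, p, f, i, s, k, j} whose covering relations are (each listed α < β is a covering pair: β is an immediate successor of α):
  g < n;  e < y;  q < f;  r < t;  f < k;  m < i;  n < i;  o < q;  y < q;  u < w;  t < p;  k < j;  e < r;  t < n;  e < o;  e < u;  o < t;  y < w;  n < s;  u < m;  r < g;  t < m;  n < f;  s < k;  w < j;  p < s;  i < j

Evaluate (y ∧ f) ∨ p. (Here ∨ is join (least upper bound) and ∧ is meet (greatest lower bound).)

y ∧ f = y
y ∨ p = k

k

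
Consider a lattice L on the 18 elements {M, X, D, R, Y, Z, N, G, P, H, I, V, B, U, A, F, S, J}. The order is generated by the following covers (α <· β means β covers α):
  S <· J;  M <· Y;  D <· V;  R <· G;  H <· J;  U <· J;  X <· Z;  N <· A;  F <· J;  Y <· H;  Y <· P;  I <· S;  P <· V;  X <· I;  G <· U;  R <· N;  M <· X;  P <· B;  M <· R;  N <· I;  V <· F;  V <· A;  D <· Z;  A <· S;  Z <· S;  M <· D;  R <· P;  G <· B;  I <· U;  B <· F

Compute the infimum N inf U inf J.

N

Common lower bounds of {N, U, J}: M, N, R.
The greatest among these is N.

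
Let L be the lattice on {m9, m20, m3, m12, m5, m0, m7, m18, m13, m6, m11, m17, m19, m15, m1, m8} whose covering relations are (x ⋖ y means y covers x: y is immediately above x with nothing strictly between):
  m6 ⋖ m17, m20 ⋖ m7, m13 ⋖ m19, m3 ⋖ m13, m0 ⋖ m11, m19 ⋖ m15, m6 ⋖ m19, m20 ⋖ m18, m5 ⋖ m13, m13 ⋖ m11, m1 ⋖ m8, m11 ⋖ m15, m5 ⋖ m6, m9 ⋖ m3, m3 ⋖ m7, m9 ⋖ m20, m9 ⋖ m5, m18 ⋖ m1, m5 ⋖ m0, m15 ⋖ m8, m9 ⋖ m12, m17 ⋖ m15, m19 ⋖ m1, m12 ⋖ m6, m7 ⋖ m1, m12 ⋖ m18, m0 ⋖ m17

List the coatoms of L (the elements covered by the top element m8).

m1, m15

The coatoms are exactly the elements covered by m8: m1, m15.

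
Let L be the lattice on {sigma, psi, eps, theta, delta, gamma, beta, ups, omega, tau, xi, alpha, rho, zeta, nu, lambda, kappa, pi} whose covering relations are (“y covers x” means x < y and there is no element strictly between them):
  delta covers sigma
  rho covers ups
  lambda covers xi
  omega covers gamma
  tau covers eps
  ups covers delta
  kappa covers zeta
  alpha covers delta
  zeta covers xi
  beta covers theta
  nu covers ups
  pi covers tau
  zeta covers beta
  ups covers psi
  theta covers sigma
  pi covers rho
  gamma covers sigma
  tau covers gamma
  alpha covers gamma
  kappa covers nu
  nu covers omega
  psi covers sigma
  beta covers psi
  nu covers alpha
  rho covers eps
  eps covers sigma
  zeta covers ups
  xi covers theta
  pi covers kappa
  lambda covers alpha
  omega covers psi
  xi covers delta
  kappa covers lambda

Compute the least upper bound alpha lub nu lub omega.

Common upper bounds of {alpha, nu, omega}: kappa, nu, pi.
The least among these is nu.

nu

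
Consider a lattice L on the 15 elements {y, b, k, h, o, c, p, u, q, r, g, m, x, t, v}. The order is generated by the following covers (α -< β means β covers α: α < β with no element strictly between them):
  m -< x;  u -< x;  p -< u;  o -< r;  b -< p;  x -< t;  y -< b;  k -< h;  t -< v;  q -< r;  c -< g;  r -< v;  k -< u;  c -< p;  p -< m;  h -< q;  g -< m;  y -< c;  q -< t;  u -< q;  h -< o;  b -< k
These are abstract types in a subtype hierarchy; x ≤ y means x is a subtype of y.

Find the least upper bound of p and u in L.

u

Common upper bounds of {p, u}: q, r, t, u, v, x.
The least among these is u.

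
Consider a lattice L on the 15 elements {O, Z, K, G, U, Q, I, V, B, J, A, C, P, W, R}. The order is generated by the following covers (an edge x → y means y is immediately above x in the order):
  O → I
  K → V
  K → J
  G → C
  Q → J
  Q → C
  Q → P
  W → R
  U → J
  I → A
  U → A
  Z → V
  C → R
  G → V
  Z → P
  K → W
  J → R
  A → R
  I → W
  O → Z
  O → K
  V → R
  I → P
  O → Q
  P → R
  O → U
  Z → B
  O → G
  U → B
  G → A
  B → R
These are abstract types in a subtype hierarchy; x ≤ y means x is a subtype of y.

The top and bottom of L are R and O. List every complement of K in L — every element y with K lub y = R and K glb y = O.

Need y with K ∨ y = R and K ∧ y = O.
Checking each element gives: A, B, C, P.

A, B, C, P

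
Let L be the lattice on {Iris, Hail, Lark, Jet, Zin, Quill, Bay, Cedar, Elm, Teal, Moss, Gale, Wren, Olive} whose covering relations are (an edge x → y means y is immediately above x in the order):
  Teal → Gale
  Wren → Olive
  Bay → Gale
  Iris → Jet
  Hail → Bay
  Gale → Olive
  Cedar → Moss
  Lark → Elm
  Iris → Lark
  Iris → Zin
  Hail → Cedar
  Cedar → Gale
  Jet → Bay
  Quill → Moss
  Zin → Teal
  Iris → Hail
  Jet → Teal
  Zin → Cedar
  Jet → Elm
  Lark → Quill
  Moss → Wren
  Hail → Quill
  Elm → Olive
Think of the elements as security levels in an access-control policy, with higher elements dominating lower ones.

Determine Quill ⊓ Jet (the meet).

Common lower bounds of {Quill, Jet}: Iris.
The greatest among these is Iris.

Iris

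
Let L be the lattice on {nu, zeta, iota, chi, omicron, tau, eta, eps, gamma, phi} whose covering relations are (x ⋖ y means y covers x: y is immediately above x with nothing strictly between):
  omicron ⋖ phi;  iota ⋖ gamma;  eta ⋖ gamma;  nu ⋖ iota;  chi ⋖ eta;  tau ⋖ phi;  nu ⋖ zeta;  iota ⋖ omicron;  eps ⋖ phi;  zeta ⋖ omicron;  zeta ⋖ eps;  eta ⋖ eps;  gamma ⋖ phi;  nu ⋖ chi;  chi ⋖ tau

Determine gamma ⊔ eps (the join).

phi

Common upper bounds of {gamma, eps}: phi.
The least among these is phi.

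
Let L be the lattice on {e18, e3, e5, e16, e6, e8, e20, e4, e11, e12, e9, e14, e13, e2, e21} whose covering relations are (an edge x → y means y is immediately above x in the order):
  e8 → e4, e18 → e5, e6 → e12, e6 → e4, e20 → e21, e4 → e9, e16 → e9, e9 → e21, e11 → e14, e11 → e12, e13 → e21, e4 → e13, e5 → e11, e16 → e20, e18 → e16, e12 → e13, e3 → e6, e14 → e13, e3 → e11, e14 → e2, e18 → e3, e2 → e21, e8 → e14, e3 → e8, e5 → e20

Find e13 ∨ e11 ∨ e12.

Common upper bounds of {e13, e11, e12}: e13, e21.
The least among these is e13.

e13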